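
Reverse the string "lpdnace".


Input: lpdnace
Reading characters right to left:
  Position 6: 'e'
  Position 5: 'c'
  Position 4: 'a'
  Position 3: 'n'
  Position 2: 'd'
  Position 1: 'p'
  Position 0: 'l'
Reversed: ecandpl

ecandpl


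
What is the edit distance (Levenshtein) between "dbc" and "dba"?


Computing edit distance: "dbc" -> "dba"
DP table:
           d    b    a
      0    1    2    3
  d   1    0    1    2
  b   2    1    0    1
  c   3    2    1    1
Edit distance = dp[3][3] = 1

1


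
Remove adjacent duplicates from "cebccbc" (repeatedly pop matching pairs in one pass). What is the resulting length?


Input: cebccbc
Stack-based adjacent duplicate removal:
  Read 'c': push. Stack: c
  Read 'e': push. Stack: ce
  Read 'b': push. Stack: ceb
  Read 'c': push. Stack: cebc
  Read 'c': matches stack top 'c' => pop. Stack: ceb
  Read 'b': matches stack top 'b' => pop. Stack: ce
  Read 'c': push. Stack: cec
Final stack: "cec" (length 3)

3


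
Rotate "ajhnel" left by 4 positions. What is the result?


Input: "ajhnel", rotate left by 4
First 4 characters: "ajhn"
Remaining characters: "el"
Concatenate remaining + first: "el" + "ajhn" = "elajhn"

elajhn


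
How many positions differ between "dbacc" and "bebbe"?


Comparing "dbacc" and "bebbe" position by position:
  Position 0: 'd' vs 'b' => DIFFER
  Position 1: 'b' vs 'e' => DIFFER
  Position 2: 'a' vs 'b' => DIFFER
  Position 3: 'c' vs 'b' => DIFFER
  Position 4: 'c' vs 'e' => DIFFER
Positions that differ: 5

5


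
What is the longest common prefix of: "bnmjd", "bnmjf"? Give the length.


Words: bnmjd, bnmjf
  Position 0: all 'b' => match
  Position 1: all 'n' => match
  Position 2: all 'm' => match
  Position 3: all 'j' => match
  Position 4: ('d', 'f') => mismatch, stop
LCP = "bnmj" (length 4)

4


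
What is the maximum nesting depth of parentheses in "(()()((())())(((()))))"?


Input: "(()()((())())(((()))))"
Tracking depth:
  Position 0 '(': depth becomes 1
  Position 1 '(': depth becomes 2
  Position 2 ')': depth becomes 1
  Position 3 '(': depth becomes 2
  Position 4 ')': depth becomes 1
  Position 5 '(': depth becomes 2
  Position 6 '(': depth becomes 3
  Position 7 '(': depth becomes 4
  Position 8 ')': depth becomes 3
  Position 9 ')': depth becomes 2
  Position 10 '(': depth becomes 3
  Position 11 ')': depth becomes 2
  Position 12 ')': depth becomes 1
  Position 13 '(': depth becomes 2
  Position 14 '(': depth becomes 3
  Position 15 '(': depth becomes 4
  Position 16 '(': depth becomes 5
  Position 17 ')': depth becomes 4
  Position 18 ')': depth becomes 3
  Position 19 ')': depth becomes 2
  Position 20 ')': depth becomes 1
  Position 21 ')': depth becomes 0
Maximum depth reached: 5

5


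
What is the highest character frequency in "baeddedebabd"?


Input: baeddedebabd
Character counts:
  'a': 2
  'b': 3
  'd': 4
  'e': 3
Maximum frequency: 4

4


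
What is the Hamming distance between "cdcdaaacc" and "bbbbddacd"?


Comparing "cdcdaaacc" and "bbbbddacd" position by position:
  Position 0: 'c' vs 'b' => differ
  Position 1: 'd' vs 'b' => differ
  Position 2: 'c' vs 'b' => differ
  Position 3: 'd' vs 'b' => differ
  Position 4: 'a' vs 'd' => differ
  Position 5: 'a' vs 'd' => differ
  Position 6: 'a' vs 'a' => same
  Position 7: 'c' vs 'c' => same
  Position 8: 'c' vs 'd' => differ
Total differences (Hamming distance): 7

7


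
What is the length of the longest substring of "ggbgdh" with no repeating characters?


Input: "ggbgdh"
Sliding window (track last position of each char):
  Position 0 ('g'): window [0,0] length 1 -- new best
  Position 1 ('g'): repeat (last at 0), move window start to 1
  Position 1 ('g'): window [1,1] length 1
  Position 2 ('b'): window [1,2] length 2 -- new best
  Position 3 ('g'): repeat (last at 1), move window start to 2
  Position 3 ('g'): window [2,3] length 2
  Position 4 ('d'): window [2,4] length 3 -- new best
  Position 5 ('h'): window [2,5] length 4 -- new best
Longest substring with no repeats: "bgdh" with length 4

4


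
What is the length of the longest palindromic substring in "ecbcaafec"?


Input: "ecbcaafec"
Checking substrings for palindromes:
  [1:4] "cbc" (len 3) => palindrome
  [4:6] "aa" (len 2) => palindrome
Longest palindromic substring: "cbc" with length 3

3


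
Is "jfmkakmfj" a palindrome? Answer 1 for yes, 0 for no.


Input: jfmkakmfj
Reversed: jfmkakmfj
  Compare pos 0 ('j') with pos 8 ('j'): match
  Compare pos 1 ('f') with pos 7 ('f'): match
  Compare pos 2 ('m') with pos 6 ('m'): match
  Compare pos 3 ('k') with pos 5 ('k'): match
Result: palindrome

1


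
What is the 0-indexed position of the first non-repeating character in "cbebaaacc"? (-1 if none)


Input: cbebaaacc
Character frequencies:
  'a': 3
  'b': 2
  'c': 3
  'e': 1
Scanning left to right for freq == 1:
  Position 0 ('c'): freq=3, skip
  Position 1 ('b'): freq=2, skip
  Position 2 ('e'): unique! => answer = 2

2


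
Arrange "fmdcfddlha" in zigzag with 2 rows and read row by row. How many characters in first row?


Zigzag "fmdcfddlha" into 2 rows:
Placing characters:
  'f' => row 0
  'm' => row 1
  'd' => row 0
  'c' => row 1
  'f' => row 0
  'd' => row 1
  'd' => row 0
  'l' => row 1
  'h' => row 0
  'a' => row 1
Rows:
  Row 0: "fdfdh"
  Row 1: "mcdla"
First row length: 5

5


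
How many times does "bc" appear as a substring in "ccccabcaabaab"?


Searching for "bc" in "ccccabcaabaab"
Scanning each position:
  Position 0: "cc" => no
  Position 1: "cc" => no
  Position 2: "cc" => no
  Position 3: "ca" => no
  Position 4: "ab" => no
  Position 5: "bc" => MATCH
  Position 6: "ca" => no
  Position 7: "aa" => no
  Position 8: "ab" => no
  Position 9: "ba" => no
  Position 10: "aa" => no
  Position 11: "ab" => no
Total occurrences: 1

1


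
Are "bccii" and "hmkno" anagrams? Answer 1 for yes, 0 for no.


Strings: "bccii", "hmkno"
Sorted first:  bccii
Sorted second: hkmno
Differ at position 0: 'b' vs 'h' => not anagrams

0


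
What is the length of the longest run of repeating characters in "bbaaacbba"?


Input: "bbaaacbba"
Scanning for longest run:
  Position 1 ('b'): continues run of 'b', length=2
  Position 2 ('a'): new char, reset run to 1
  Position 3 ('a'): continues run of 'a', length=2
  Position 4 ('a'): continues run of 'a', length=3
  Position 5 ('c'): new char, reset run to 1
  Position 6 ('b'): new char, reset run to 1
  Position 7 ('b'): continues run of 'b', length=2
  Position 8 ('a'): new char, reset run to 1
Longest run: 'a' with length 3

3


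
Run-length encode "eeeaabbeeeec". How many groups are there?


Input: eeeaabbeeeec
Scanning for consecutive runs:
  Group 1: 'e' x 3 (positions 0-2)
  Group 2: 'a' x 2 (positions 3-4)
  Group 3: 'b' x 2 (positions 5-6)
  Group 4: 'e' x 4 (positions 7-10)
  Group 5: 'c' x 1 (positions 11-11)
Total groups: 5

5


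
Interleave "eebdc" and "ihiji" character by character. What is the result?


Interleaving "eebdc" and "ihiji":
  Position 0: 'e' from first, 'i' from second => "ei"
  Position 1: 'e' from first, 'h' from second => "eh"
  Position 2: 'b' from first, 'i' from second => "bi"
  Position 3: 'd' from first, 'j' from second => "dj"
  Position 4: 'c' from first, 'i' from second => "ci"
Result: eiehbidjci

eiehbidjci


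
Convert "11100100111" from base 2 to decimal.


Input: "11100100111" in base 2
Positional expansion:
  Digit '1' (value 1) x 2^10 = 1024
  Digit '1' (value 1) x 2^9 = 512
  Digit '1' (value 1) x 2^8 = 256
  Digit '0' (value 0) x 2^7 = 0
  Digit '0' (value 0) x 2^6 = 0
  Digit '1' (value 1) x 2^5 = 32
  Digit '0' (value 0) x 2^4 = 0
  Digit '0' (value 0) x 2^3 = 0
  Digit '1' (value 1) x 2^2 = 4
  Digit '1' (value 1) x 2^1 = 2
  Digit '1' (value 1) x 2^0 = 1
Sum = 1831

1831


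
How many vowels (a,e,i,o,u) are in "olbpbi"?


Input: olbpbi
Checking each character:
  'o' at position 0: vowel (running total: 1)
  'l' at position 1: consonant
  'b' at position 2: consonant
  'p' at position 3: consonant
  'b' at position 4: consonant
  'i' at position 5: vowel (running total: 2)
Total vowels: 2

2


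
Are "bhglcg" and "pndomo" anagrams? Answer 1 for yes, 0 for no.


Strings: "bhglcg", "pndomo"
Sorted first:  bcgghl
Sorted second: dmnoop
Differ at position 0: 'b' vs 'd' => not anagrams

0


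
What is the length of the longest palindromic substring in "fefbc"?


Input: "fefbc"
Checking substrings for palindromes:
  [0:3] "fef" (len 3) => palindrome
Longest palindromic substring: "fef" with length 3

3


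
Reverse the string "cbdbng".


Input: cbdbng
Reading characters right to left:
  Position 5: 'g'
  Position 4: 'n'
  Position 3: 'b'
  Position 2: 'd'
  Position 1: 'b'
  Position 0: 'c'
Reversed: gnbdbc

gnbdbc


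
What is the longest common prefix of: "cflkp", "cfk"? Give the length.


Words: cflkp, cfk
  Position 0: all 'c' => match
  Position 1: all 'f' => match
  Position 2: ('l', 'k') => mismatch, stop
LCP = "cf" (length 2)

2


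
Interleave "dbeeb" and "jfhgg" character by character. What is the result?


Interleaving "dbeeb" and "jfhgg":
  Position 0: 'd' from first, 'j' from second => "dj"
  Position 1: 'b' from first, 'f' from second => "bf"
  Position 2: 'e' from first, 'h' from second => "eh"
  Position 3: 'e' from first, 'g' from second => "eg"
  Position 4: 'b' from first, 'g' from second => "bg"
Result: djbfehegbg

djbfehegbg


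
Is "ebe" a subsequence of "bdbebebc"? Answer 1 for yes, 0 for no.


Check if "ebe" is a subsequence of "bdbebebc"
Greedy scan:
  Position 0 ('b'): no match needed
  Position 1 ('d'): no match needed
  Position 2 ('b'): no match needed
  Position 3 ('e'): matches sub[0] = 'e'
  Position 4 ('b'): matches sub[1] = 'b'
  Position 5 ('e'): matches sub[2] = 'e'
  Position 6 ('b'): no match needed
  Position 7 ('c'): no match needed
All 3 characters matched => is a subsequence

1


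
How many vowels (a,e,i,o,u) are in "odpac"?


Input: odpac
Checking each character:
  'o' at position 0: vowel (running total: 1)
  'd' at position 1: consonant
  'p' at position 2: consonant
  'a' at position 3: vowel (running total: 2)
  'c' at position 4: consonant
Total vowels: 2

2


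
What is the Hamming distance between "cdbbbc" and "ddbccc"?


Comparing "cdbbbc" and "ddbccc" position by position:
  Position 0: 'c' vs 'd' => differ
  Position 1: 'd' vs 'd' => same
  Position 2: 'b' vs 'b' => same
  Position 3: 'b' vs 'c' => differ
  Position 4: 'b' vs 'c' => differ
  Position 5: 'c' vs 'c' => same
Total differences (Hamming distance): 3

3


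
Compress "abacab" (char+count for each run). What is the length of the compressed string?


Input: abacab
Runs:
  'a' x 1 => "a1"
  'b' x 1 => "b1"
  'a' x 1 => "a1"
  'c' x 1 => "c1"
  'a' x 1 => "a1"
  'b' x 1 => "b1"
Compressed: "a1b1a1c1a1b1"
Compressed length: 12

12


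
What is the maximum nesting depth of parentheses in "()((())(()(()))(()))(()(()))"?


Input: "()((())(()(()))(()))(()(()))"
Tracking depth:
  Position 0 '(': depth becomes 1
  Position 1 ')': depth becomes 0
  Position 2 '(': depth becomes 1
  Position 3 '(': depth becomes 2
  Position 4 '(': depth becomes 3
  Position 5 ')': depth becomes 2
  Position 6 ')': depth becomes 1
  Position 7 '(': depth becomes 2
  Position 8 '(': depth becomes 3
  Position 9 ')': depth becomes 2
  Position 10 '(': depth becomes 3
  Position 11 '(': depth becomes 4
  Position 12 ')': depth becomes 3
  Position 13 ')': depth becomes 2
  Position 14 ')': depth becomes 1
  Position 15 '(': depth becomes 2
  Position 16 '(': depth becomes 3
  Position 17 ')': depth becomes 2
  Position 18 ')': depth becomes 1
  Position 19 ')': depth becomes 0
  Position 20 '(': depth becomes 1
  Position 21 '(': depth becomes 2
  Position 22 ')': depth becomes 1
  Position 23 '(': depth becomes 2
  Position 24 '(': depth becomes 3
  Position 25 ')': depth becomes 2
  Position 26 ')': depth becomes 1
  Position 27 ')': depth becomes 0
Maximum depth reached: 4

4


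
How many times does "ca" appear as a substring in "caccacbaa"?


Searching for "ca" in "caccacbaa"
Scanning each position:
  Position 0: "ca" => MATCH
  Position 1: "ac" => no
  Position 2: "cc" => no
  Position 3: "ca" => MATCH
  Position 4: "ac" => no
  Position 5: "cb" => no
  Position 6: "ba" => no
  Position 7: "aa" => no
Total occurrences: 2

2


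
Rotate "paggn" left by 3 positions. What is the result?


Input: "paggn", rotate left by 3
First 3 characters: "pag"
Remaining characters: "gn"
Concatenate remaining + first: "gn" + "pag" = "gnpag"

gnpag


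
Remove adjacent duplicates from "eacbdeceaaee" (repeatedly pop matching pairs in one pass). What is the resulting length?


Input: eacbdeceaaee
Stack-based adjacent duplicate removal:
  Read 'e': push. Stack: e
  Read 'a': push. Stack: ea
  Read 'c': push. Stack: eac
  Read 'b': push. Stack: eacb
  Read 'd': push. Stack: eacbd
  Read 'e': push. Stack: eacbde
  Read 'c': push. Stack: eacbdec
  Read 'e': push. Stack: eacbdece
  Read 'a': push. Stack: eacbdecea
  Read 'a': matches stack top 'a' => pop. Stack: eacbdece
  Read 'e': matches stack top 'e' => pop. Stack: eacbdec
  Read 'e': push. Stack: eacbdece
Final stack: "eacbdece" (length 8)

8


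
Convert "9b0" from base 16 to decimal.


Input: "9b0" in base 16
Positional expansion:
  Digit '9' (value 9) x 16^2 = 2304
  Digit 'b' (value 11) x 16^1 = 176
  Digit '0' (value 0) x 16^0 = 0
Sum = 2480

2480


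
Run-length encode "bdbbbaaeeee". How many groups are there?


Input: bdbbbaaeeee
Scanning for consecutive runs:
  Group 1: 'b' x 1 (positions 0-0)
  Group 2: 'd' x 1 (positions 1-1)
  Group 3: 'b' x 3 (positions 2-4)
  Group 4: 'a' x 2 (positions 5-6)
  Group 5: 'e' x 4 (positions 7-10)
Total groups: 5

5


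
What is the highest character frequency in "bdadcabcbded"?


Input: bdadcabcbded
Character counts:
  'a': 2
  'b': 3
  'c': 2
  'd': 4
  'e': 1
Maximum frequency: 4

4


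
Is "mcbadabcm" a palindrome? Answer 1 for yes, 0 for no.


Input: mcbadabcm
Reversed: mcbadabcm
  Compare pos 0 ('m') with pos 8 ('m'): match
  Compare pos 1 ('c') with pos 7 ('c'): match
  Compare pos 2 ('b') with pos 6 ('b'): match
  Compare pos 3 ('a') with pos 5 ('a'): match
Result: palindrome

1


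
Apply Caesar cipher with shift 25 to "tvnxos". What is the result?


Caesar cipher: shift "tvnxos" by 25
  't' (pos 19) + 25 = pos 18 = 's'
  'v' (pos 21) + 25 = pos 20 = 'u'
  'n' (pos 13) + 25 = pos 12 = 'm'
  'x' (pos 23) + 25 = pos 22 = 'w'
  'o' (pos 14) + 25 = pos 13 = 'n'
  's' (pos 18) + 25 = pos 17 = 'r'
Result: sumwnr

sumwnr


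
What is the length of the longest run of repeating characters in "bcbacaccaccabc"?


Input: "bcbacaccaccabc"
Scanning for longest run:
  Position 1 ('c'): new char, reset run to 1
  Position 2 ('b'): new char, reset run to 1
  Position 3 ('a'): new char, reset run to 1
  Position 4 ('c'): new char, reset run to 1
  Position 5 ('a'): new char, reset run to 1
  Position 6 ('c'): new char, reset run to 1
  Position 7 ('c'): continues run of 'c', length=2
  Position 8 ('a'): new char, reset run to 1
  Position 9 ('c'): new char, reset run to 1
  Position 10 ('c'): continues run of 'c', length=2
  Position 11 ('a'): new char, reset run to 1
  Position 12 ('b'): new char, reset run to 1
  Position 13 ('c'): new char, reset run to 1
Longest run: 'c' with length 2

2


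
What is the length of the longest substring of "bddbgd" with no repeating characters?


Input: "bddbgd"
Sliding window (track last position of each char):
  Position 0 ('b'): window [0,0] length 1 -- new best
  Position 1 ('d'): window [0,1] length 2 -- new best
  Position 2 ('d'): repeat (last at 1), move window start to 2
  Position 2 ('d'): window [2,2] length 1
  Position 3 ('b'): window [2,3] length 2
  Position 4 ('g'): window [2,4] length 3 -- new best
  Position 5 ('d'): repeat (last at 2), move window start to 3
  Position 5 ('d'): window [3,5] length 3
Longest substring with no repeats: "dbg" with length 3

3


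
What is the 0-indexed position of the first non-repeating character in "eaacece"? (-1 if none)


Input: eaacece
Character frequencies:
  'a': 2
  'c': 2
  'e': 3
Scanning left to right for freq == 1:
  Position 0 ('e'): freq=3, skip
  Position 1 ('a'): freq=2, skip
  Position 2 ('a'): freq=2, skip
  Position 3 ('c'): freq=2, skip
  Position 4 ('e'): freq=3, skip
  Position 5 ('c'): freq=2, skip
  Position 6 ('e'): freq=3, skip
  No unique character found => answer = -1

-1


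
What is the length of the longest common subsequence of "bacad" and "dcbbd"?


LCS of "bacad" and "dcbbd"
DP table:
           d    c    b    b    d
      0    0    0    0    0    0
  b   0    0    0    1    1    1
  a   0    0    0    1    1    1
  c   0    0    1    1    1    1
  a   0    0    1    1    1    1
  d   0    1    1    1    1    2
LCS length = dp[5][5] = 2

2


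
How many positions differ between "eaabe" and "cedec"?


Comparing "eaabe" and "cedec" position by position:
  Position 0: 'e' vs 'c' => DIFFER
  Position 1: 'a' vs 'e' => DIFFER
  Position 2: 'a' vs 'd' => DIFFER
  Position 3: 'b' vs 'e' => DIFFER
  Position 4: 'e' vs 'c' => DIFFER
Positions that differ: 5

5


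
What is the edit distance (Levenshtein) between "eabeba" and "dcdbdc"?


Computing edit distance: "eabeba" -> "dcdbdc"
DP table:
           d    c    d    b    d    c
      0    1    2    3    4    5    6
  e   1    1    2    3    4    5    6
  a   2    2    2    3    4    5    6
  b   3    3    3    3    3    4    5
  e   4    4    4    4    4    4    5
  b   5    5    5    5    4    5    5
  a   6    6    6    6    5    5    6
Edit distance = dp[6][6] = 6

6


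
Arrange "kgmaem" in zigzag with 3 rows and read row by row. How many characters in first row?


Zigzag "kgmaem" into 3 rows:
Placing characters:
  'k' => row 0
  'g' => row 1
  'm' => row 2
  'a' => row 1
  'e' => row 0
  'm' => row 1
Rows:
  Row 0: "ke"
  Row 1: "gam"
  Row 2: "m"
First row length: 2

2


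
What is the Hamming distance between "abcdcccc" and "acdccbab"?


Comparing "abcdcccc" and "acdccbab" position by position:
  Position 0: 'a' vs 'a' => same
  Position 1: 'b' vs 'c' => differ
  Position 2: 'c' vs 'd' => differ
  Position 3: 'd' vs 'c' => differ
  Position 4: 'c' vs 'c' => same
  Position 5: 'c' vs 'b' => differ
  Position 6: 'c' vs 'a' => differ
  Position 7: 'c' vs 'b' => differ
Total differences (Hamming distance): 6

6


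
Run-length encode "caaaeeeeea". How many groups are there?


Input: caaaeeeeea
Scanning for consecutive runs:
  Group 1: 'c' x 1 (positions 0-0)
  Group 2: 'a' x 3 (positions 1-3)
  Group 3: 'e' x 5 (positions 4-8)
  Group 4: 'a' x 1 (positions 9-9)
Total groups: 4

4


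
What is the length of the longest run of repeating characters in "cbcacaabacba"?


Input: "cbcacaabacba"
Scanning for longest run:
  Position 1 ('b'): new char, reset run to 1
  Position 2 ('c'): new char, reset run to 1
  Position 3 ('a'): new char, reset run to 1
  Position 4 ('c'): new char, reset run to 1
  Position 5 ('a'): new char, reset run to 1
  Position 6 ('a'): continues run of 'a', length=2
  Position 7 ('b'): new char, reset run to 1
  Position 8 ('a'): new char, reset run to 1
  Position 9 ('c'): new char, reset run to 1
  Position 10 ('b'): new char, reset run to 1
  Position 11 ('a'): new char, reset run to 1
Longest run: 'a' with length 2

2


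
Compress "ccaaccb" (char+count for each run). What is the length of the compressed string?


Input: ccaaccb
Runs:
  'c' x 2 => "c2"
  'a' x 2 => "a2"
  'c' x 2 => "c2"
  'b' x 1 => "b1"
Compressed: "c2a2c2b1"
Compressed length: 8

8


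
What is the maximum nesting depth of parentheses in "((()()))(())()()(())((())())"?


Input: "((()()))(())()()(())((())())"
Tracking depth:
  Position 0 '(': depth becomes 1
  Position 1 '(': depth becomes 2
  Position 2 '(': depth becomes 3
  Position 3 ')': depth becomes 2
  Position 4 '(': depth becomes 3
  Position 5 ')': depth becomes 2
  Position 6 ')': depth becomes 1
  Position 7 ')': depth becomes 0
  Position 8 '(': depth becomes 1
  Position 9 '(': depth becomes 2
  Position 10 ')': depth becomes 1
  Position 11 ')': depth becomes 0
  Position 12 '(': depth becomes 1
  Position 13 ')': depth becomes 0
  Position 14 '(': depth becomes 1
  Position 15 ')': depth becomes 0
  Position 16 '(': depth becomes 1
  Position 17 '(': depth becomes 2
  Position 18 ')': depth becomes 1
  Position 19 ')': depth becomes 0
  Position 20 '(': depth becomes 1
  Position 21 '(': depth becomes 2
  Position 22 '(': depth becomes 3
  Position 23 ')': depth becomes 2
  Position 24 ')': depth becomes 1
  Position 25 '(': depth becomes 2
  Position 26 ')': depth becomes 1
  Position 27 ')': depth becomes 0
Maximum depth reached: 3

3


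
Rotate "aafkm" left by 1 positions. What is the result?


Input: "aafkm", rotate left by 1
First 1 characters: "a"
Remaining characters: "afkm"
Concatenate remaining + first: "afkm" + "a" = "afkma"

afkma


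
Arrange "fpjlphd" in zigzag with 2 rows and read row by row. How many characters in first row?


Zigzag "fpjlphd" into 2 rows:
Placing characters:
  'f' => row 0
  'p' => row 1
  'j' => row 0
  'l' => row 1
  'p' => row 0
  'h' => row 1
  'd' => row 0
Rows:
  Row 0: "fjpd"
  Row 1: "plh"
First row length: 4

4


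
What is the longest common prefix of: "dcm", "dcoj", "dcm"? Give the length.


Words: dcm, dcoj, dcm
  Position 0: all 'd' => match
  Position 1: all 'c' => match
  Position 2: ('m', 'o', 'm') => mismatch, stop
LCP = "dc" (length 2)

2


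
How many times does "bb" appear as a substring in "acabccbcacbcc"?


Searching for "bb" in "acabccbcacbcc"
Scanning each position:
  Position 0: "ac" => no
  Position 1: "ca" => no
  Position 2: "ab" => no
  Position 3: "bc" => no
  Position 4: "cc" => no
  Position 5: "cb" => no
  Position 6: "bc" => no
  Position 7: "ca" => no
  Position 8: "ac" => no
  Position 9: "cb" => no
  Position 10: "bc" => no
  Position 11: "cc" => no
Total occurrences: 0

0


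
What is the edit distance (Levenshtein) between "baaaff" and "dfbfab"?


Computing edit distance: "baaaff" -> "dfbfab"
DP table:
           d    f    b    f    a    b
      0    1    2    3    4    5    6
  b   1    1    2    2    3    4    5
  a   2    2    2    3    3    3    4
  a   3    3    3    3    4    3    4
  a   4    4    4    4    4    4    4
  f   5    5    4    5    4    5    5
  f   6    6    5    5    5    5    6
Edit distance = dp[6][6] = 6

6


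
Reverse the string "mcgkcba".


Input: mcgkcba
Reading characters right to left:
  Position 6: 'a'
  Position 5: 'b'
  Position 4: 'c'
  Position 3: 'k'
  Position 2: 'g'
  Position 1: 'c'
  Position 0: 'm'
Reversed: abckgcm

abckgcm


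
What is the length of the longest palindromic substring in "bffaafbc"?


Input: "bffaafbc"
Checking substrings for palindromes:
  [2:6] "faaf" (len 4) => palindrome
  [1:3] "ff" (len 2) => palindrome
  [3:5] "aa" (len 2) => palindrome
Longest palindromic substring: "faaf" with length 4

4


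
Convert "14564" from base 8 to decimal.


Input: "14564" in base 8
Positional expansion:
  Digit '1' (value 1) x 8^4 = 4096
  Digit '4' (value 4) x 8^3 = 2048
  Digit '5' (value 5) x 8^2 = 320
  Digit '6' (value 6) x 8^1 = 48
  Digit '4' (value 4) x 8^0 = 4
Sum = 6516

6516


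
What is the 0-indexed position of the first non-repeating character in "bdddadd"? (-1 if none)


Input: bdddadd
Character frequencies:
  'a': 1
  'b': 1
  'd': 5
Scanning left to right for freq == 1:
  Position 0 ('b'): unique! => answer = 0

0


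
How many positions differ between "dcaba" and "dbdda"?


Comparing "dcaba" and "dbdda" position by position:
  Position 0: 'd' vs 'd' => same
  Position 1: 'c' vs 'b' => DIFFER
  Position 2: 'a' vs 'd' => DIFFER
  Position 3: 'b' vs 'd' => DIFFER
  Position 4: 'a' vs 'a' => same
Positions that differ: 3

3


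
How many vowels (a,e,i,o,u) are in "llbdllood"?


Input: llbdllood
Checking each character:
  'l' at position 0: consonant
  'l' at position 1: consonant
  'b' at position 2: consonant
  'd' at position 3: consonant
  'l' at position 4: consonant
  'l' at position 5: consonant
  'o' at position 6: vowel (running total: 1)
  'o' at position 7: vowel (running total: 2)
  'd' at position 8: consonant
Total vowels: 2

2


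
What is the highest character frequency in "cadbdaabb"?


Input: cadbdaabb
Character counts:
  'a': 3
  'b': 3
  'c': 1
  'd': 2
Maximum frequency: 3

3


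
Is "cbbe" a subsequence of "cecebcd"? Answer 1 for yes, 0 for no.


Check if "cbbe" is a subsequence of "cecebcd"
Greedy scan:
  Position 0 ('c'): matches sub[0] = 'c'
  Position 1 ('e'): no match needed
  Position 2 ('c'): no match needed
  Position 3 ('e'): no match needed
  Position 4 ('b'): matches sub[1] = 'b'
  Position 5 ('c'): no match needed
  Position 6 ('d'): no match needed
Only matched 2/4 characters => not a subsequence

0


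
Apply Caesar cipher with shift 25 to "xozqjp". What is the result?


Caesar cipher: shift "xozqjp" by 25
  'x' (pos 23) + 25 = pos 22 = 'w'
  'o' (pos 14) + 25 = pos 13 = 'n'
  'z' (pos 25) + 25 = pos 24 = 'y'
  'q' (pos 16) + 25 = pos 15 = 'p'
  'j' (pos 9) + 25 = pos 8 = 'i'
  'p' (pos 15) + 25 = pos 14 = 'o'
Result: wnypio

wnypio


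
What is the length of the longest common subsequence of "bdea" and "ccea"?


LCS of "bdea" and "ccea"
DP table:
           c    c    e    a
      0    0    0    0    0
  b   0    0    0    0    0
  d   0    0    0    0    0
  e   0    0    0    1    1
  a   0    0    0    1    2
LCS length = dp[4][4] = 2

2


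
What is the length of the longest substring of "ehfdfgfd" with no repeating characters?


Input: "ehfdfgfd"
Sliding window (track last position of each char):
  Position 0 ('e'): window [0,0] length 1 -- new best
  Position 1 ('h'): window [0,1] length 2 -- new best
  Position 2 ('f'): window [0,2] length 3 -- new best
  Position 3 ('d'): window [0,3] length 4 -- new best
  Position 4 ('f'): repeat (last at 2), move window start to 3
  Position 4 ('f'): window [3,4] length 2
  Position 5 ('g'): window [3,5] length 3
  Position 6 ('f'): repeat (last at 4), move window start to 5
  Position 6 ('f'): window [5,6] length 2
  Position 7 ('d'): window [5,7] length 3
Longest substring with no repeats: "ehfd" with length 4

4


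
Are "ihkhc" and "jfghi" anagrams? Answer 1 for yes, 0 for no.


Strings: "ihkhc", "jfghi"
Sorted first:  chhik
Sorted second: fghij
Differ at position 0: 'c' vs 'f' => not anagrams

0


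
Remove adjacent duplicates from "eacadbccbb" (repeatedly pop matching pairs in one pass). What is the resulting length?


Input: eacadbccbb
Stack-based adjacent duplicate removal:
  Read 'e': push. Stack: e
  Read 'a': push. Stack: ea
  Read 'c': push. Stack: eac
  Read 'a': push. Stack: eaca
  Read 'd': push. Stack: eacad
  Read 'b': push. Stack: eacadb
  Read 'c': push. Stack: eacadbc
  Read 'c': matches stack top 'c' => pop. Stack: eacadb
  Read 'b': matches stack top 'b' => pop. Stack: eacad
  Read 'b': push. Stack: eacadb
Final stack: "eacadb" (length 6)

6


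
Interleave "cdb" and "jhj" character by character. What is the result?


Interleaving "cdb" and "jhj":
  Position 0: 'c' from first, 'j' from second => "cj"
  Position 1: 'd' from first, 'h' from second => "dh"
  Position 2: 'b' from first, 'j' from second => "bj"
Result: cjdhbj

cjdhbj


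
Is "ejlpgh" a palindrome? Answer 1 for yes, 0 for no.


Input: ejlpgh
Reversed: hgplje
  Compare pos 0 ('e') with pos 5 ('h'): MISMATCH
  Compare pos 1 ('j') with pos 4 ('g'): MISMATCH
  Compare pos 2 ('l') with pos 3 ('p'): MISMATCH
Result: not a palindrome

0


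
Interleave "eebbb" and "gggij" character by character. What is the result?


Interleaving "eebbb" and "gggij":
  Position 0: 'e' from first, 'g' from second => "eg"
  Position 1: 'e' from first, 'g' from second => "eg"
  Position 2: 'b' from first, 'g' from second => "bg"
  Position 3: 'b' from first, 'i' from second => "bi"
  Position 4: 'b' from first, 'j' from second => "bj"
Result: egegbgbibj

egegbgbibj


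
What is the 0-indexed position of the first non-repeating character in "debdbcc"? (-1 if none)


Input: debdbcc
Character frequencies:
  'b': 2
  'c': 2
  'd': 2
  'e': 1
Scanning left to right for freq == 1:
  Position 0 ('d'): freq=2, skip
  Position 1 ('e'): unique! => answer = 1

1


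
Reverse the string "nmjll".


Input: nmjll
Reading characters right to left:
  Position 4: 'l'
  Position 3: 'l'
  Position 2: 'j'
  Position 1: 'm'
  Position 0: 'n'
Reversed: lljmn

lljmn


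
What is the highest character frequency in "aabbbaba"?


Input: aabbbaba
Character counts:
  'a': 4
  'b': 4
Maximum frequency: 4

4


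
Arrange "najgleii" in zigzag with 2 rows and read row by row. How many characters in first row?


Zigzag "najgleii" into 2 rows:
Placing characters:
  'n' => row 0
  'a' => row 1
  'j' => row 0
  'g' => row 1
  'l' => row 0
  'e' => row 1
  'i' => row 0
  'i' => row 1
Rows:
  Row 0: "njli"
  Row 1: "agei"
First row length: 4

4


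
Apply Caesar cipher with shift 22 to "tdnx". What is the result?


Caesar cipher: shift "tdnx" by 22
  't' (pos 19) + 22 = pos 15 = 'p'
  'd' (pos 3) + 22 = pos 25 = 'z'
  'n' (pos 13) + 22 = pos 9 = 'j'
  'x' (pos 23) + 22 = pos 19 = 't'
Result: pzjt

pzjt


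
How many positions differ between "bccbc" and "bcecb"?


Comparing "bccbc" and "bcecb" position by position:
  Position 0: 'b' vs 'b' => same
  Position 1: 'c' vs 'c' => same
  Position 2: 'c' vs 'e' => DIFFER
  Position 3: 'b' vs 'c' => DIFFER
  Position 4: 'c' vs 'b' => DIFFER
Positions that differ: 3

3


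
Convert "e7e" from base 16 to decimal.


Input: "e7e" in base 16
Positional expansion:
  Digit 'e' (value 14) x 16^2 = 3584
  Digit '7' (value 7) x 16^1 = 112
  Digit 'e' (value 14) x 16^0 = 14
Sum = 3710

3710


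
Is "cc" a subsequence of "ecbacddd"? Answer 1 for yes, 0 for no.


Check if "cc" is a subsequence of "ecbacddd"
Greedy scan:
  Position 0 ('e'): no match needed
  Position 1 ('c'): matches sub[0] = 'c'
  Position 2 ('b'): no match needed
  Position 3 ('a'): no match needed
  Position 4 ('c'): matches sub[1] = 'c'
  Position 5 ('d'): no match needed
  Position 6 ('d'): no match needed
  Position 7 ('d'): no match needed
All 2 characters matched => is a subsequence

1


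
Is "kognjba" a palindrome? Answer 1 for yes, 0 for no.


Input: kognjba
Reversed: abjngok
  Compare pos 0 ('k') with pos 6 ('a'): MISMATCH
  Compare pos 1 ('o') with pos 5 ('b'): MISMATCH
  Compare pos 2 ('g') with pos 4 ('j'): MISMATCH
Result: not a palindrome

0


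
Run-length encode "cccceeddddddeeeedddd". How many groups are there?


Input: cccceeddddddeeeedddd
Scanning for consecutive runs:
  Group 1: 'c' x 4 (positions 0-3)
  Group 2: 'e' x 2 (positions 4-5)
  Group 3: 'd' x 6 (positions 6-11)
  Group 4: 'e' x 4 (positions 12-15)
  Group 5: 'd' x 4 (positions 16-19)
Total groups: 5

5


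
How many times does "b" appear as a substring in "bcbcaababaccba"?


Searching for "b" in "bcbcaababaccba"
Scanning each position:
  Position 0: "b" => MATCH
  Position 1: "c" => no
  Position 2: "b" => MATCH
  Position 3: "c" => no
  Position 4: "a" => no
  Position 5: "a" => no
  Position 6: "b" => MATCH
  Position 7: "a" => no
  Position 8: "b" => MATCH
  Position 9: "a" => no
  Position 10: "c" => no
  Position 11: "c" => no
  Position 12: "b" => MATCH
  Position 13: "a" => no
Total occurrences: 5

5


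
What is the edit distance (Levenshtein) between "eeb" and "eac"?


Computing edit distance: "eeb" -> "eac"
DP table:
           e    a    c
      0    1    2    3
  e   1    0    1    2
  e   2    1    1    2
  b   3    2    2    2
Edit distance = dp[3][3] = 2

2


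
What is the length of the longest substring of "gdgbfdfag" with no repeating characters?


Input: "gdgbfdfag"
Sliding window (track last position of each char):
  Position 0 ('g'): window [0,0] length 1 -- new best
  Position 1 ('d'): window [0,1] length 2 -- new best
  Position 2 ('g'): repeat (last at 0), move window start to 1
  Position 2 ('g'): window [1,2] length 2
  Position 3 ('b'): window [1,3] length 3 -- new best
  Position 4 ('f'): window [1,4] length 4 -- new best
  Position 5 ('d'): repeat (last at 1), move window start to 2
  Position 5 ('d'): window [2,5] length 4
  Position 6 ('f'): repeat (last at 4), move window start to 5
  Position 6 ('f'): window [5,6] length 2
  Position 7 ('a'): window [5,7] length 3
  Position 8 ('g'): window [5,8] length 4
Longest substring with no repeats: "dgbf" with length 4

4


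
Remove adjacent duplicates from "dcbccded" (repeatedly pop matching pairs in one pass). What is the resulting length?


Input: dcbccded
Stack-based adjacent duplicate removal:
  Read 'd': push. Stack: d
  Read 'c': push. Stack: dc
  Read 'b': push. Stack: dcb
  Read 'c': push. Stack: dcbc
  Read 'c': matches stack top 'c' => pop. Stack: dcb
  Read 'd': push. Stack: dcbd
  Read 'e': push. Stack: dcbde
  Read 'd': push. Stack: dcbded
Final stack: "dcbded" (length 6)

6


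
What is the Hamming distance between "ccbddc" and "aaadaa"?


Comparing "ccbddc" and "aaadaa" position by position:
  Position 0: 'c' vs 'a' => differ
  Position 1: 'c' vs 'a' => differ
  Position 2: 'b' vs 'a' => differ
  Position 3: 'd' vs 'd' => same
  Position 4: 'd' vs 'a' => differ
  Position 5: 'c' vs 'a' => differ
Total differences (Hamming distance): 5

5


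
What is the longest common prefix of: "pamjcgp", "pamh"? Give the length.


Words: pamjcgp, pamh
  Position 0: all 'p' => match
  Position 1: all 'a' => match
  Position 2: all 'm' => match
  Position 3: ('j', 'h') => mismatch, stop
LCP = "pam" (length 3)

3


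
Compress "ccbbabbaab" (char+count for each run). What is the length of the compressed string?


Input: ccbbabbaab
Runs:
  'c' x 2 => "c2"
  'b' x 2 => "b2"
  'a' x 1 => "a1"
  'b' x 2 => "b2"
  'a' x 2 => "a2"
  'b' x 1 => "b1"
Compressed: "c2b2a1b2a2b1"
Compressed length: 12

12


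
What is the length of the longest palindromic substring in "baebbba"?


Input: "baebbba"
Checking substrings for palindromes:
  [3:6] "bbb" (len 3) => palindrome
  [3:5] "bb" (len 2) => palindrome
  [4:6] "bb" (len 2) => palindrome
Longest palindromic substring: "bbb" with length 3

3


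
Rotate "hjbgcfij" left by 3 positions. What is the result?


Input: "hjbgcfij", rotate left by 3
First 3 characters: "hjb"
Remaining characters: "gcfij"
Concatenate remaining + first: "gcfij" + "hjb" = "gcfijhjb"

gcfijhjb


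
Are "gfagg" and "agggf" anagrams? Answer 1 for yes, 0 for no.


Strings: "gfagg", "agggf"
Sorted first:  afggg
Sorted second: afggg
Sorted forms match => anagrams

1


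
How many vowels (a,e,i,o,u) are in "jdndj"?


Input: jdndj
Checking each character:
  'j' at position 0: consonant
  'd' at position 1: consonant
  'n' at position 2: consonant
  'd' at position 3: consonant
  'j' at position 4: consonant
Total vowels: 0

0


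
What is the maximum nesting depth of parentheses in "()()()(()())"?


Input: "()()()(()())"
Tracking depth:
  Position 0 '(': depth becomes 1
  Position 1 ')': depth becomes 0
  Position 2 '(': depth becomes 1
  Position 3 ')': depth becomes 0
  Position 4 '(': depth becomes 1
  Position 5 ')': depth becomes 0
  Position 6 '(': depth becomes 1
  Position 7 '(': depth becomes 2
  Position 8 ')': depth becomes 1
  Position 9 '(': depth becomes 2
  Position 10 ')': depth becomes 1
  Position 11 ')': depth becomes 0
Maximum depth reached: 2

2


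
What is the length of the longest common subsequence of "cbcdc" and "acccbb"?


LCS of "cbcdc" and "acccbb"
DP table:
           a    c    c    c    b    b
      0    0    0    0    0    0    0
  c   0    0    1    1    1    1    1
  b   0    0    1    1    1    2    2
  c   0    0    1    2    2    2    2
  d   0    0    1    2    2    2    2
  c   0    0    1    2    3    3    3
LCS length = dp[5][6] = 3

3


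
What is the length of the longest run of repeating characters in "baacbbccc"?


Input: "baacbbccc"
Scanning for longest run:
  Position 1 ('a'): new char, reset run to 1
  Position 2 ('a'): continues run of 'a', length=2
  Position 3 ('c'): new char, reset run to 1
  Position 4 ('b'): new char, reset run to 1
  Position 5 ('b'): continues run of 'b', length=2
  Position 6 ('c'): new char, reset run to 1
  Position 7 ('c'): continues run of 'c', length=2
  Position 8 ('c'): continues run of 'c', length=3
Longest run: 'c' with length 3

3


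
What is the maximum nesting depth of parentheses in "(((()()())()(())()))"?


Input: "(((()()())()(())()))"
Tracking depth:
  Position 0 '(': depth becomes 1
  Position 1 '(': depth becomes 2
  Position 2 '(': depth becomes 3
  Position 3 '(': depth becomes 4
  Position 4 ')': depth becomes 3
  Position 5 '(': depth becomes 4
  Position 6 ')': depth becomes 3
  Position 7 '(': depth becomes 4
  Position 8 ')': depth becomes 3
  Position 9 ')': depth becomes 2
  Position 10 '(': depth becomes 3
  Position 11 ')': depth becomes 2
  Position 12 '(': depth becomes 3
  Position 13 '(': depth becomes 4
  Position 14 ')': depth becomes 3
  Position 15 ')': depth becomes 2
  Position 16 '(': depth becomes 3
  Position 17 ')': depth becomes 2
  Position 18 ')': depth becomes 1
  Position 19 ')': depth becomes 0
Maximum depth reached: 4

4


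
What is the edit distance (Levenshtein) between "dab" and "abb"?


Computing edit distance: "dab" -> "abb"
DP table:
           a    b    b
      0    1    2    3
  d   1    1    2    3
  a   2    1    2    3
  b   3    2    1    2
Edit distance = dp[3][3] = 2

2


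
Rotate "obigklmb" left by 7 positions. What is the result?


Input: "obigklmb", rotate left by 7
First 7 characters: "obigklm"
Remaining characters: "b"
Concatenate remaining + first: "b" + "obigklm" = "bobigklm"

bobigklm


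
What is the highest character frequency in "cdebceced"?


Input: cdebceced
Character counts:
  'b': 1
  'c': 3
  'd': 2
  'e': 3
Maximum frequency: 3

3


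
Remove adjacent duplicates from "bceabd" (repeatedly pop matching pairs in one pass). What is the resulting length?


Input: bceabd
Stack-based adjacent duplicate removal:
  Read 'b': push. Stack: b
  Read 'c': push. Stack: bc
  Read 'e': push. Stack: bce
  Read 'a': push. Stack: bcea
  Read 'b': push. Stack: bceab
  Read 'd': push. Stack: bceabd
Final stack: "bceabd" (length 6)

6


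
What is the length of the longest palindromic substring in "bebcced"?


Input: "bebcced"
Checking substrings for palindromes:
  [0:3] "beb" (len 3) => palindrome
  [3:5] "cc" (len 2) => palindrome
Longest palindromic substring: "beb" with length 3

3


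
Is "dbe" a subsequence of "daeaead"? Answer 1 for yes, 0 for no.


Check if "dbe" is a subsequence of "daeaead"
Greedy scan:
  Position 0 ('d'): matches sub[0] = 'd'
  Position 1 ('a'): no match needed
  Position 2 ('e'): no match needed
  Position 3 ('a'): no match needed
  Position 4 ('e'): no match needed
  Position 5 ('a'): no match needed
  Position 6 ('d'): no match needed
Only matched 1/3 characters => not a subsequence

0


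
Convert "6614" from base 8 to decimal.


Input: "6614" in base 8
Positional expansion:
  Digit '6' (value 6) x 8^3 = 3072
  Digit '6' (value 6) x 8^2 = 384
  Digit '1' (value 1) x 8^1 = 8
  Digit '4' (value 4) x 8^0 = 4
Sum = 3468

3468


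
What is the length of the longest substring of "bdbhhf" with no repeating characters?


Input: "bdbhhf"
Sliding window (track last position of each char):
  Position 0 ('b'): window [0,0] length 1 -- new best
  Position 1 ('d'): window [0,1] length 2 -- new best
  Position 2 ('b'): repeat (last at 0), move window start to 1
  Position 2 ('b'): window [1,2] length 2
  Position 3 ('h'): window [1,3] length 3 -- new best
  Position 4 ('h'): repeat (last at 3), move window start to 4
  Position 4 ('h'): window [4,4] length 1
  Position 5 ('f'): window [4,5] length 2
Longest substring with no repeats: "dbh" with length 3

3
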